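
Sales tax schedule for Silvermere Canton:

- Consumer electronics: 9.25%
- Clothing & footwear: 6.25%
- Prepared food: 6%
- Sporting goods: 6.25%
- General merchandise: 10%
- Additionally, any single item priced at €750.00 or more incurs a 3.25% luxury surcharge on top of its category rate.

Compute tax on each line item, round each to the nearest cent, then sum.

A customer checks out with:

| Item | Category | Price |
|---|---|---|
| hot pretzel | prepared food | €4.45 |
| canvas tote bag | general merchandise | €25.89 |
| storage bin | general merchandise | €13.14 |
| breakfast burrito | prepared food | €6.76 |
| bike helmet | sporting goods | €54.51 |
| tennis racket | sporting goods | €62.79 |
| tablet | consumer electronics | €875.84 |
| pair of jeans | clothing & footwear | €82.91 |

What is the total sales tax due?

Hot pretzel €4.45: prepared food → 6% → €0.27
Canvas tote bag €25.89: general merchandise → 10% → €2.59
Storage bin €13.14: general merchandise → 10% → €1.31
Breakfast burrito €6.76: prepared food → 6% → €0.41
Bike helmet €54.51: sporting goods → 6.25% → €3.41
Tennis racket €62.79: sporting goods → 6.25% → €3.92
Tablet €875.84: consumer electronics → 9.25% + 3.25% surcharge = 12.5% → €109.48
Pair of jeans €82.91: clothing & footwear → 6.25% → €5.18
Total tax = €0.27 + €2.59 + €1.31 + €0.41 + €3.41 + €3.92 + €109.48 + €5.18 = €126.57

€126.57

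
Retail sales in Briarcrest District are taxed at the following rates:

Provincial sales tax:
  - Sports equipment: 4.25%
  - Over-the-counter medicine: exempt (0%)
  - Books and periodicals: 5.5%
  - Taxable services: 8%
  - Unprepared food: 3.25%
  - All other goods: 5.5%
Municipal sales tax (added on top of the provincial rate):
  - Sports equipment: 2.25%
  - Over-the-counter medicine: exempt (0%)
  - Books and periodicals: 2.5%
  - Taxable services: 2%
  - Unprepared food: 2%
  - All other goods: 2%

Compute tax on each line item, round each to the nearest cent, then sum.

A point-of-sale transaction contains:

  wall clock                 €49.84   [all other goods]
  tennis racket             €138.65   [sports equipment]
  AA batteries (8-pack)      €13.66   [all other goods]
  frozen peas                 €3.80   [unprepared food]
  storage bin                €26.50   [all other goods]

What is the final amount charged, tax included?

Wall clock €49.84: all other goods → 5.5% + 2% municipal = 7.5% → €3.74
Tennis racket €138.65: sports equipment → 4.25% + 2.25% municipal = 6.5% → €9.01
AA batteries (8-pack) €13.66: all other goods → 5.5% + 2% municipal = 7.5% → €1.02
Frozen peas €3.80: unprepared food → 3.25% + 2% municipal = 5.25% → €0.20
Storage bin €26.50: all other goods → 5.5% + 2% municipal = 7.5% → €1.99
Subtotal = €232.45; tax = €15.96; total due = €248.41

€248.41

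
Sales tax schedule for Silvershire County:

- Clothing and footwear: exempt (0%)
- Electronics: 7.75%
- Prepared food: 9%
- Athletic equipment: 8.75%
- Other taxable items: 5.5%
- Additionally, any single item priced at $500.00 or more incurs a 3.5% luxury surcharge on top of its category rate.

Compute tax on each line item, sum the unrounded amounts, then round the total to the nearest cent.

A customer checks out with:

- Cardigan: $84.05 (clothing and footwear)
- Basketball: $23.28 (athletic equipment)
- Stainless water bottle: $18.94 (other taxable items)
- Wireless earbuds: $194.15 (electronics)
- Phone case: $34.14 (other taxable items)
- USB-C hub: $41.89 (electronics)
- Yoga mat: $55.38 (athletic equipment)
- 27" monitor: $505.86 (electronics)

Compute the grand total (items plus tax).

$1042.69

Cardigan $84.05: clothing and footwear → 0% → $0.00
Basketball $23.28: athletic equipment → 8.75% → $2.037
Stainless water bottle $18.94: other taxable items → 5.5% → $1.0417
Wireless earbuds $194.15: electronics → 7.75% → $15.046625
Phone case $34.14: other taxable items → 5.5% → $1.8777
USB-C hub $41.89: electronics → 7.75% → $3.246475
Yoga mat $55.38: athletic equipment → 8.75% → $4.84575
27" monitor $505.86: electronics → 7.75% + 3.5% surcharge = 11.25% → $56.90925
Subtotal = $957.69; unrounded tax = $85.0045 → $85.00; total due = $1042.69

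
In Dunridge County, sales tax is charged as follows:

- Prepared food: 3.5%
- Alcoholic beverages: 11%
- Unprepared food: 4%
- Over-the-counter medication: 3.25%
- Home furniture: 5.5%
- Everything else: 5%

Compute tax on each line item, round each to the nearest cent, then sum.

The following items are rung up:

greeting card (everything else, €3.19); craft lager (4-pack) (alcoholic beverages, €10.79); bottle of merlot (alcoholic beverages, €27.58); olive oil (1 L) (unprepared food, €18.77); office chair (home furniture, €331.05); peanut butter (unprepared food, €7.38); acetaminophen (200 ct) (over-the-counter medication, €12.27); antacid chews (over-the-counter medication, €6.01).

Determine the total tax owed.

Greeting card €3.19: everything else → 5% → €0.16
Craft lager (4-pack) €10.79: alcoholic beverages → 11% → €1.19
Bottle of merlot €27.58: alcoholic beverages → 11% → €3.03
Olive oil (1 L) €18.77: unprepared food → 4% → €0.75
Office chair €331.05: home furniture → 5.5% → €18.21
Peanut butter €7.38: unprepared food → 4% → €0.30
Acetaminophen (200 ct) €12.27: over-the-counter medication → 3.25% → €0.40
Antacid chews €6.01: over-the-counter medication → 3.25% → €0.20
Total tax = €0.16 + €1.19 + €3.03 + €0.75 + €18.21 + €0.30 + €0.40 + €0.20 = €24.24

€24.24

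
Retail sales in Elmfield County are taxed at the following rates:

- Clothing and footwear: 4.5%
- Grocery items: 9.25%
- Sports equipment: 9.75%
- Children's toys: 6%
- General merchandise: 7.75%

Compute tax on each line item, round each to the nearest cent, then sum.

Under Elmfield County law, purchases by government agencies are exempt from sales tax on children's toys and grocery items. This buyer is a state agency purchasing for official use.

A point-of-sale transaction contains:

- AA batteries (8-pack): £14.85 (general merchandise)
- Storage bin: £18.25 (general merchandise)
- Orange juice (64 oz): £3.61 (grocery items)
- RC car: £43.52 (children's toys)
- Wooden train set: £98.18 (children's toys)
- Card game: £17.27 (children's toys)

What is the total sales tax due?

AA batteries (8-pack) £14.85: general merchandise → 7.75% → £1.15
Storage bin £18.25: general merchandise → 7.75% → £1.41
Orange juice (64 oz) £3.61: grocery items, buyer-exempt → 0% → £0.00
RC car £43.52: children's toys, buyer-exempt → 0% → £0.00
Wooden train set £98.18: children's toys, buyer-exempt → 0% → £0.00
Card game £17.27: children's toys, buyer-exempt → 0% → £0.00
Total tax = £1.15 + £1.41 = £2.56

£2.56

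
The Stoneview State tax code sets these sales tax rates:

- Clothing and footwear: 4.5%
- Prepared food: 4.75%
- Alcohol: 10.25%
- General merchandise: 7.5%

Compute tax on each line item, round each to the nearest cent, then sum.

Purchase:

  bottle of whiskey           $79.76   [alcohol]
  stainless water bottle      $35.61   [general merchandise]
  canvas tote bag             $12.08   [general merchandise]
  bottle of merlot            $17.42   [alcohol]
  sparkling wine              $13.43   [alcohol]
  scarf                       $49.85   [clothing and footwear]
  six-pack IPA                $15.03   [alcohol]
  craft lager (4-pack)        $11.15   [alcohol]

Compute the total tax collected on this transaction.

$19.85

Bottle of whiskey $79.76: alcohol → 10.25% → $8.18
Stainless water bottle $35.61: general merchandise → 7.5% → $2.67
Canvas tote bag $12.08: general merchandise → 7.5% → $0.91
Bottle of merlot $17.42: alcohol → 10.25% → $1.79
Sparkling wine $13.43: alcohol → 10.25% → $1.38
Scarf $49.85: clothing and footwear → 4.5% → $2.24
Six-pack IPA $15.03: alcohol → 10.25% → $1.54
Craft lager (4-pack) $11.15: alcohol → 10.25% → $1.14
Total tax = $8.18 + $2.67 + $0.91 + $1.79 + $1.38 + $2.24 + $1.54 + $1.14 = $19.85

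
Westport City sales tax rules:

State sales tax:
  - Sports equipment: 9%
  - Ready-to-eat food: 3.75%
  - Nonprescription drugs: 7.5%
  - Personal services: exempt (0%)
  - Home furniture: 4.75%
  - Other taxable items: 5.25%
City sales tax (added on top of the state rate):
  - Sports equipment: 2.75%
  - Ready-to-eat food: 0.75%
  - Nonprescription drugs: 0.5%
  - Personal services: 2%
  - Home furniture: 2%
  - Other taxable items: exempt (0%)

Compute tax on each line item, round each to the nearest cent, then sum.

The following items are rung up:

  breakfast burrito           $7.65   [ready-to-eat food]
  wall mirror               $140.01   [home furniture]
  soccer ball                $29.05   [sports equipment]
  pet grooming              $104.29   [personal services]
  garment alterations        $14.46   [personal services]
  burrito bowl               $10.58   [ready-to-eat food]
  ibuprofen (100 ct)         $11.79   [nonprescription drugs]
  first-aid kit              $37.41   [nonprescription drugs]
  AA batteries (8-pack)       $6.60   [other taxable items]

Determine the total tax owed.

$20.34

Breakfast burrito $7.65: ready-to-eat food → 3.75% + 0.75% city = 4.5% → $0.34
Wall mirror $140.01: home furniture → 4.75% + 2% city = 6.75% → $9.45
Soccer ball $29.05: sports equipment → 9% + 2.75% city = 11.75% → $3.41
Pet grooming $104.29: personal services → 0% + 2% city = 2% → $2.09
Garment alterations $14.46: personal services → 0% + 2% city = 2% → $0.29
Burrito bowl $10.58: ready-to-eat food → 3.75% + 0.75% city = 4.5% → $0.48
Ibuprofen (100 ct) $11.79: nonprescription drugs → 7.5% + 0.5% city = 8% → $0.94
First-aid kit $37.41: nonprescription drugs → 7.5% + 0.5% city = 8% → $2.99
AA batteries (8-pack) $6.60: other taxable items → 5.25% + 0% city = 5.25% → $0.35
Total tax = $0.34 + $9.45 + $3.41 + $2.09 + $0.29 + $0.48 + $0.94 + $2.99 + $0.35 = $20.34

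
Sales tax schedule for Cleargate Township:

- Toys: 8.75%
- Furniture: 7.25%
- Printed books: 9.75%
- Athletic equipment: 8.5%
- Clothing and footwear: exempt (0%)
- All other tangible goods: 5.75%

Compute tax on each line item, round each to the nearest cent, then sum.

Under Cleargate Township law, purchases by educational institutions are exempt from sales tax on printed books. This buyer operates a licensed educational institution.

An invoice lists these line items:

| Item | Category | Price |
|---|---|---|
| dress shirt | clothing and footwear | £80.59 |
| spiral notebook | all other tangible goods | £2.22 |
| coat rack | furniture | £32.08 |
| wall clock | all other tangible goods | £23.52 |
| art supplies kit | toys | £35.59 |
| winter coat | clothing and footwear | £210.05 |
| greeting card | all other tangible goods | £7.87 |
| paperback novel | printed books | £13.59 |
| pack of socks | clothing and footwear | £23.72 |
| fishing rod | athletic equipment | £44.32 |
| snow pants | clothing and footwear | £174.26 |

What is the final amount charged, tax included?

£658.95

Dress shirt £80.59: clothing and footwear → 0% → £0.00
Spiral notebook £2.22: all other tangible goods → 5.75% → £0.13
Coat rack £32.08: furniture → 7.25% → £2.33
Wall clock £23.52: all other tangible goods → 5.75% → £1.35
Art supplies kit £35.59: toys → 8.75% → £3.11
Winter coat £210.05: clothing and footwear → 0% → £0.00
Greeting card £7.87: all other tangible goods → 5.75% → £0.45
Paperback novel £13.59: printed books, buyer-exempt → 0% → £0.00
Pack of socks £23.72: clothing and footwear → 0% → £0.00
Fishing rod £44.32: athletic equipment → 8.5% → £3.77
Snow pants £174.26: clothing and footwear → 0% → £0.00
Subtotal = £647.81; tax = £11.14; total due = £658.95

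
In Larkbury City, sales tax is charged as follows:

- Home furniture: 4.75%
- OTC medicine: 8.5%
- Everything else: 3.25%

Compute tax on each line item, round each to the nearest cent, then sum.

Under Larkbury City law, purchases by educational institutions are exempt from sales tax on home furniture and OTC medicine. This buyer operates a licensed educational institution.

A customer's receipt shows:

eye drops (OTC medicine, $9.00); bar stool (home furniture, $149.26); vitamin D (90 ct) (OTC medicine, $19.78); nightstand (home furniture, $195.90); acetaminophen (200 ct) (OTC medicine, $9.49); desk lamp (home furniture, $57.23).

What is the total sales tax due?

Eye drops $9.00: OTC medicine, buyer-exempt → 0% → $0.00
Bar stool $149.26: home furniture, buyer-exempt → 0% → $0.00
Vitamin D (90 ct) $19.78: OTC medicine, buyer-exempt → 0% → $0.00
Nightstand $195.90: home furniture, buyer-exempt → 0% → $0.00
Acetaminophen (200 ct) $9.49: OTC medicine, buyer-exempt → 0% → $0.00
Desk lamp $57.23: home furniture, buyer-exempt → 0% → $0.00
Total tax = $0.00

$0.00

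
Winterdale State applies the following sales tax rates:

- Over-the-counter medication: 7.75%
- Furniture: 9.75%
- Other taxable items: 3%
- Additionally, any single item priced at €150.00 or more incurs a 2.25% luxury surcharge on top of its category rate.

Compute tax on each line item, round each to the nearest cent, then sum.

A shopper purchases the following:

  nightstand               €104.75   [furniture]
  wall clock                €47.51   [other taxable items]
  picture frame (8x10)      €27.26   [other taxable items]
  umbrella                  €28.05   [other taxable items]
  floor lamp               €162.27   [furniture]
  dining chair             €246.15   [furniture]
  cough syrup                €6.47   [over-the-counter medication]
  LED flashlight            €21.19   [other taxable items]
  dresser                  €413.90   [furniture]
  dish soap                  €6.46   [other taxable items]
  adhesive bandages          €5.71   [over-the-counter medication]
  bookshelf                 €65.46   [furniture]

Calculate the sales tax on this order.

€120.13

Nightstand €104.75: furniture → 9.75% → €10.21
Wall clock €47.51: other taxable items → 3% → €1.43
Picture frame (8x10) €27.26: other taxable items → 3% → €0.82
Umbrella €28.05: other taxable items → 3% → €0.84
Floor lamp €162.27: furniture → 9.75% + 2.25% surcharge = 12% → €19.47
Dining chair €246.15: furniture → 9.75% + 2.25% surcharge = 12% → €29.54
Cough syrup €6.47: over-the-counter medication → 7.75% → €0.50
LED flashlight €21.19: other taxable items → 3% → €0.64
Dresser €413.90: furniture → 9.75% + 2.25% surcharge = 12% → €49.67
Dish soap €6.46: other taxable items → 3% → €0.19
Adhesive bandages €5.71: over-the-counter medication → 7.75% → €0.44
Bookshelf €65.46: furniture → 9.75% → €6.38
Total tax = €10.21 + €1.43 + €0.82 + €0.84 + €19.47 + €29.54 + €0.50 + €0.64 + €49.67 + €0.19 + €0.44 + €6.38 = €120.13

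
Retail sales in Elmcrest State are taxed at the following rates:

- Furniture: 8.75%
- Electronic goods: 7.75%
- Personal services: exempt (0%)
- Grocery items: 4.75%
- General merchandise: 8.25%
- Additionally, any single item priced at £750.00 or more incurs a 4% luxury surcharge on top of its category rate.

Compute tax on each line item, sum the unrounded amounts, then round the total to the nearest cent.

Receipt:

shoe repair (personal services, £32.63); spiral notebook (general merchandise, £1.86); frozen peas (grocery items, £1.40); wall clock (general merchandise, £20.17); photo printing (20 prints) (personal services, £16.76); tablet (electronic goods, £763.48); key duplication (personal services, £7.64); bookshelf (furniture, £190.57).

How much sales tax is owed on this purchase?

Shoe repair £32.63: personal services → 0% → £0.00
Spiral notebook £1.86: general merchandise → 8.25% → £0.15345
Frozen peas £1.40: grocery items → 4.75% → £0.0665
Wall clock £20.17: general merchandise → 8.25% → £1.664025
Photo printing (20 prints) £16.76: personal services → 0% → £0.00
Tablet £763.48: electronic goods → 7.75% + 4% surcharge = 11.75% → £89.7089
Key duplication £7.64: personal services → 0% → £0.00
Bookshelf £190.57: furniture → 8.75% → £16.674875
Unrounded tax sum = £108.26775 → £108.27

£108.27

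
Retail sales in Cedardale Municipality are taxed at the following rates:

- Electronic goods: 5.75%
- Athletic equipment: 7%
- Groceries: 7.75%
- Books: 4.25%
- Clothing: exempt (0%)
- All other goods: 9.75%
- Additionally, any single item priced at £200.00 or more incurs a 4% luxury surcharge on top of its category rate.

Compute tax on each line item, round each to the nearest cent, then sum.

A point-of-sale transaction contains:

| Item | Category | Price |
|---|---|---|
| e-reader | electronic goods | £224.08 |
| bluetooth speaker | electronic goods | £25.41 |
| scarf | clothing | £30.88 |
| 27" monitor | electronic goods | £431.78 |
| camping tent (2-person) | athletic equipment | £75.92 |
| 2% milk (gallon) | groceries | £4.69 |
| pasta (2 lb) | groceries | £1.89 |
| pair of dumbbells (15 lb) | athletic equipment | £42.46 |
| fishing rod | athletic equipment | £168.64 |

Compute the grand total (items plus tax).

E-reader £224.08: electronic goods → 5.75% + 4% surcharge = 9.75% → £21.85
Bluetooth speaker £25.41: electronic goods → 5.75% → £1.46
Scarf £30.88: clothing → 0% → £0.00
27" monitor £431.78: electronic goods → 5.75% + 4% surcharge = 9.75% → £42.10
Camping tent (2-person) £75.92: athletic equipment → 7% → £5.31
2% milk (gallon) £4.69: groceries → 7.75% → £0.36
Pasta (2 lb) £1.89: groceries → 7.75% → £0.15
Pair of dumbbells (15 lb) £42.46: athletic equipment → 7% → £2.97
Fishing rod £168.64: athletic equipment → 7% → £11.80
Subtotal = £1005.75; tax = £86.00; total due = £1091.75

£1091.75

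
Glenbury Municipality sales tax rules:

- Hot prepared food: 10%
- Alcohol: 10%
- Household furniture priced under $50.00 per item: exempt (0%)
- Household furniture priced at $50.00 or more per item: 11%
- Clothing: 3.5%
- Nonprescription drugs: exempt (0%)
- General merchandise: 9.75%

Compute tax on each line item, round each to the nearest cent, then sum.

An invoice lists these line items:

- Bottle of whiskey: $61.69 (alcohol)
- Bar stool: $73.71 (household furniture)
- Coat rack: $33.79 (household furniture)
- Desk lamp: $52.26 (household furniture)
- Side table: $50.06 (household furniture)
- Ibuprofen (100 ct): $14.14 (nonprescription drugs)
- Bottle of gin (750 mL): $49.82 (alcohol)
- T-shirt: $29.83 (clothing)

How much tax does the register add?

$31.56

Bottle of whiskey $61.69: alcohol → 10% → $6.17
Bar stool $73.71: household furniture, $50.00 or more → 11% → $8.11
Coat rack $33.79: household furniture, under $50.00 → 0% → $0.00
Desk lamp $52.26: household furniture, $50.00 or more → 11% → $5.75
Side table $50.06: household furniture, $50.00 or more → 11% → $5.51
Ibuprofen (100 ct) $14.14: nonprescription drugs → 0% → $0.00
Bottle of gin (750 mL) $49.82: alcohol → 10% → $4.98
T-shirt $29.83: clothing → 3.5% → $1.04
Total tax = $6.17 + $8.11 + $5.75 + $5.51 + $4.98 + $1.04 = $31.56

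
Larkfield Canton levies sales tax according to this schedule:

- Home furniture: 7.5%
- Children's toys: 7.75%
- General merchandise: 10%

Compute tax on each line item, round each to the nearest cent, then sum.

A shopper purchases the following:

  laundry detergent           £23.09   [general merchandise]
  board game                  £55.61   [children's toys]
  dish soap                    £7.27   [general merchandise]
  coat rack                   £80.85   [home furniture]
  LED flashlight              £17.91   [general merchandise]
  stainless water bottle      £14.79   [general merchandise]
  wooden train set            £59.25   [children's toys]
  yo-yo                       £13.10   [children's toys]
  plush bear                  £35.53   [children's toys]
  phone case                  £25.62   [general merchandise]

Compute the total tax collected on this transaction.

Laundry detergent £23.09: general merchandise → 10% → £2.31
Board game £55.61: children's toys → 7.75% → £4.31
Dish soap £7.27: general merchandise → 10% → £0.73
Coat rack £80.85: home furniture → 7.5% → £6.06
LED flashlight £17.91: general merchandise → 10% → £1.79
Stainless water bottle £14.79: general merchandise → 10% → £1.48
Wooden train set £59.25: children's toys → 7.75% → £4.59
Yo-yo £13.10: children's toys → 7.75% → £1.02
Plush bear £35.53: children's toys → 7.75% → £2.75
Phone case £25.62: general merchandise → 10% → £2.56
Total tax = £2.31 + £4.31 + £0.73 + £6.06 + £1.79 + £1.48 + £4.59 + £1.02 + £2.75 + £2.56 = £27.60

£27.60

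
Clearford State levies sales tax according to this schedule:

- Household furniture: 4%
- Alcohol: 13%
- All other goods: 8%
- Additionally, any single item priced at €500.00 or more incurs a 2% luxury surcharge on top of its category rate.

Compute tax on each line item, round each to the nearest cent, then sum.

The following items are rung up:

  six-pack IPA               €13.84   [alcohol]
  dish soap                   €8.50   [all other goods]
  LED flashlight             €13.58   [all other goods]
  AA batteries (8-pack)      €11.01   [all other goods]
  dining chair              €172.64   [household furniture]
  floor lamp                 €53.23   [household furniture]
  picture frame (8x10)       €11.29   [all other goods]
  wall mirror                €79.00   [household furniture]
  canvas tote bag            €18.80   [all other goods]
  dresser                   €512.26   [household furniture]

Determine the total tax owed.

Six-pack IPA €13.84: alcohol → 13% → €1.80
Dish soap €8.50: all other goods → 8% → €0.68
LED flashlight €13.58: all other goods → 8% → €1.09
AA batteries (8-pack) €11.01: all other goods → 8% → €0.88
Dining chair €172.64: household furniture → 4% → €6.91
Floor lamp €53.23: household furniture → 4% → €2.13
Picture frame (8x10) €11.29: all other goods → 8% → €0.90
Wall mirror €79.00: household furniture → 4% → €3.16
Canvas tote bag €18.80: all other goods → 8% → €1.50
Dresser €512.26: household furniture → 4% + 2% surcharge = 6% → €30.74
Total tax = €1.80 + €0.68 + €1.09 + €0.88 + €6.91 + €2.13 + €0.90 + €3.16 + €1.50 + €30.74 = €49.79

€49.79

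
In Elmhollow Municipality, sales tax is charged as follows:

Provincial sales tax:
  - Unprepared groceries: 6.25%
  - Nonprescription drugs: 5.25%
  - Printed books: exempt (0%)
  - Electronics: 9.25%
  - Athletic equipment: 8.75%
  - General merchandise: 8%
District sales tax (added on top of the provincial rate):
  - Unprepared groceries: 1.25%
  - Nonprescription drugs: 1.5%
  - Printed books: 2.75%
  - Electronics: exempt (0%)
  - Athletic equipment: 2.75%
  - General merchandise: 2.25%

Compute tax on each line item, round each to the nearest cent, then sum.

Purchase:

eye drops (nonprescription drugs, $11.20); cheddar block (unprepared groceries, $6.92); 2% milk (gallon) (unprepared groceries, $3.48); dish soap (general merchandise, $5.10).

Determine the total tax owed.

Eye drops $11.20: nonprescription drugs → 5.25% + 1.5% district = 6.75% → $0.76
Cheddar block $6.92: unprepared groceries → 6.25% + 1.25% district = 7.5% → $0.52
2% milk (gallon) $3.48: unprepared groceries → 6.25% + 1.25% district = 7.5% → $0.26
Dish soap $5.10: general merchandise → 8% + 2.25% district = 10.25% → $0.52
Total tax = $0.76 + $0.52 + $0.26 + $0.52 = $2.06

$2.06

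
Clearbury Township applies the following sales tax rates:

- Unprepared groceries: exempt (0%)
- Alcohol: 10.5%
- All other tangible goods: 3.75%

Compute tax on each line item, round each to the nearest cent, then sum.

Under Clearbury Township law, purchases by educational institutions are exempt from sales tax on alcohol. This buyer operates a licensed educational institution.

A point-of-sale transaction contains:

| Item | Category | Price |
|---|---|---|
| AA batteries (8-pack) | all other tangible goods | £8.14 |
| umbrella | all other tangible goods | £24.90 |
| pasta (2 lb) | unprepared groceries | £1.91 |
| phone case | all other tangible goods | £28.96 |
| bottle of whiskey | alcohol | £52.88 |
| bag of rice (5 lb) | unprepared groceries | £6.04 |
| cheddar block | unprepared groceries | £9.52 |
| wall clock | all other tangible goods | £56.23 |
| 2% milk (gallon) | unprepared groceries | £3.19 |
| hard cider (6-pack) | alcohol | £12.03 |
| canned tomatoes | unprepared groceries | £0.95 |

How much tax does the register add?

AA batteries (8-pack) £8.14: all other tangible goods → 3.75% → £0.31
Umbrella £24.90: all other tangible goods → 3.75% → £0.93
Pasta (2 lb) £1.91: unprepared groceries → 0% → £0.00
Phone case £28.96: all other tangible goods → 3.75% → £1.09
Bottle of whiskey £52.88: alcohol, buyer-exempt → 0% → £0.00
Bag of rice (5 lb) £6.04: unprepared groceries → 0% → £0.00
Cheddar block £9.52: unprepared groceries → 0% → £0.00
Wall clock £56.23: all other tangible goods → 3.75% → £2.11
2% milk (gallon) £3.19: unprepared groceries → 0% → £0.00
Hard cider (6-pack) £12.03: alcohol, buyer-exempt → 0% → £0.00
Canned tomatoes £0.95: unprepared groceries → 0% → £0.00
Total tax = £0.31 + £0.93 + £1.09 + £2.11 = £4.44

£4.44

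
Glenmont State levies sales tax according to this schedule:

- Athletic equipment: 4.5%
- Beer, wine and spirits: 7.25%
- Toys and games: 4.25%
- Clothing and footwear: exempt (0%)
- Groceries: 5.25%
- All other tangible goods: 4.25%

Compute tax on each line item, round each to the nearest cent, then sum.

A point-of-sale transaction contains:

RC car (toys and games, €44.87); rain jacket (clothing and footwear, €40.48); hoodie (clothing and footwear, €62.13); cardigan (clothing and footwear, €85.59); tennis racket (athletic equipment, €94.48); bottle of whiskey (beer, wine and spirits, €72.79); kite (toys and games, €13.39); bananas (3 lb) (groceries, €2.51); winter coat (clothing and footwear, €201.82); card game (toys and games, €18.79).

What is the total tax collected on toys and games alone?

€3.28

RC car €44.87: toys and games → 4.25% → €1.91
Kite €13.39: toys and games → 4.25% → €0.57
Card game €18.79: toys and games → 4.25% → €0.80
Tax on toys and games = €1.91 + €0.57 + €0.80 = €3.28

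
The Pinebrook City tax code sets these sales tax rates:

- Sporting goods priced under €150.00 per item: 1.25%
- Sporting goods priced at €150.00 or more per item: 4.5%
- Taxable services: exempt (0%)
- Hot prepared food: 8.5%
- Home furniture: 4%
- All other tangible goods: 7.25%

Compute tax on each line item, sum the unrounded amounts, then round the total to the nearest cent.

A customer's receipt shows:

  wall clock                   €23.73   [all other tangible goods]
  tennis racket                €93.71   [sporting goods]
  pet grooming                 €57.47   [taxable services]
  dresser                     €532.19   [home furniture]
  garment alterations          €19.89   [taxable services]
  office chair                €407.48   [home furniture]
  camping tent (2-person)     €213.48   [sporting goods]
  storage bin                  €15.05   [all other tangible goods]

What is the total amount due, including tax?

€1414.18

Wall clock €23.73: all other tangible goods → 7.25% → €1.720425
Tennis racket €93.71: sporting goods, under €150.00 → 1.25% → €1.171375
Pet grooming €57.47: taxable services → 0% → €0.00
Dresser €532.19: home furniture → 4% → €21.2876
Garment alterations €19.89: taxable services → 0% → €0.00
Office chair €407.48: home furniture → 4% → €16.2992
Camping tent (2-person) €213.48: sporting goods, €150.00 or more → 4.5% → €9.6066
Storage bin €15.05: all other tangible goods → 7.25% → €1.091125
Subtotal = €1363.00; unrounded tax = €51.176325 → €51.18; total due = €1414.18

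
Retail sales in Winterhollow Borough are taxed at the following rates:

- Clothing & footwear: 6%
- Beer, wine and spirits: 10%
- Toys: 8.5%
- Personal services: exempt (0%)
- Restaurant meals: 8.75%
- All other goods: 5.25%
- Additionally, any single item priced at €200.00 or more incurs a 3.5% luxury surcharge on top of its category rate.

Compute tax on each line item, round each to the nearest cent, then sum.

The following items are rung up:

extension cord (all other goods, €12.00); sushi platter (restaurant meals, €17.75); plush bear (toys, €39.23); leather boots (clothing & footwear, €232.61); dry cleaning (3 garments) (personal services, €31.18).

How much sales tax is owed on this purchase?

€27.61

Extension cord €12.00: all other goods → 5.25% → €0.63
Sushi platter €17.75: restaurant meals → 8.75% → €1.55
Plush bear €39.23: toys → 8.5% → €3.33
Leather boots €232.61: clothing & footwear → 6% + 3.5% surcharge = 9.5% → €22.10
Dry cleaning (3 garments) €31.18: personal services → 0% → €0.00
Total tax = €0.63 + €1.55 + €3.33 + €22.10 = €27.61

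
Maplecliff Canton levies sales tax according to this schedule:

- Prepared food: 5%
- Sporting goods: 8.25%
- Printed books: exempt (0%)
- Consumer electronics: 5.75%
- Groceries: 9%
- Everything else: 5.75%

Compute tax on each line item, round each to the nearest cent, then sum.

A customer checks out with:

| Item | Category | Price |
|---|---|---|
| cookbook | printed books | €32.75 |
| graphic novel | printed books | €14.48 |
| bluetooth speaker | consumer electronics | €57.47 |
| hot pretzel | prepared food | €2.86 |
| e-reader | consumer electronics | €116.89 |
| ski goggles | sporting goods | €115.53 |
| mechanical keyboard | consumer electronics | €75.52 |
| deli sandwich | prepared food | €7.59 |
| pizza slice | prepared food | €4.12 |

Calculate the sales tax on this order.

€24.62

Cookbook €32.75: printed books → 0% → €0.00
Graphic novel €14.48: printed books → 0% → €0.00
Bluetooth speaker €57.47: consumer electronics → 5.75% → €3.30
Hot pretzel €2.86: prepared food → 5% → €0.14
E-reader €116.89: consumer electronics → 5.75% → €6.72
Ski goggles €115.53: sporting goods → 8.25% → €9.53
Mechanical keyboard €75.52: consumer electronics → 5.75% → €4.34
Deli sandwich €7.59: prepared food → 5% → €0.38
Pizza slice €4.12: prepared food → 5% → €0.21
Total tax = €3.30 + €0.14 + €6.72 + €9.53 + €4.34 + €0.38 + €0.21 = €24.62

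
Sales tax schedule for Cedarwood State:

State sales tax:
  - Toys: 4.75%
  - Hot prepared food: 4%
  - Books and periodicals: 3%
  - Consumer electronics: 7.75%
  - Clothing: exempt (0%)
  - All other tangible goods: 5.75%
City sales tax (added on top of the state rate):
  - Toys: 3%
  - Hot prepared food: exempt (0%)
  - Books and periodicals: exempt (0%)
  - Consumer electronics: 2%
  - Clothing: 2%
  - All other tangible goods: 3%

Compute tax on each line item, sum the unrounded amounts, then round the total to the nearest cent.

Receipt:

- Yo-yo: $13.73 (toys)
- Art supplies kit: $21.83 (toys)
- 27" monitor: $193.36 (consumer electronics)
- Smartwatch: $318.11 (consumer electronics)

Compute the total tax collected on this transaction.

Yo-yo $13.73: toys → 4.75% + 3% city = 7.75% → $1.064075
Art supplies kit $21.83: toys → 4.75% + 3% city = 7.75% → $1.691825
27" monitor $193.36: consumer electronics → 7.75% + 2% city = 9.75% → $18.8526
Smartwatch $318.11: consumer electronics → 7.75% + 2% city = 9.75% → $31.015725
Unrounded tax sum = $52.624225 → $52.62

$52.62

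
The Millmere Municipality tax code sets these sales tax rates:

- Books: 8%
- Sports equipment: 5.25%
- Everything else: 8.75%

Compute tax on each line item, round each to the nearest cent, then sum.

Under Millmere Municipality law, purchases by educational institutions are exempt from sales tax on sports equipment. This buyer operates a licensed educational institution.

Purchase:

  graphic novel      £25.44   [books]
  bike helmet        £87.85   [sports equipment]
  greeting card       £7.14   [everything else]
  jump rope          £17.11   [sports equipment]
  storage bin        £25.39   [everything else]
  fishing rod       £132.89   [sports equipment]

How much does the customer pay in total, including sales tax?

£300.70

Graphic novel £25.44: books → 8% → £2.04
Bike helmet £87.85: sports equipment, buyer-exempt → 0% → £0.00
Greeting card £7.14: everything else → 8.75% → £0.62
Jump rope £17.11: sports equipment, buyer-exempt → 0% → £0.00
Storage bin £25.39: everything else → 8.75% → £2.22
Fishing rod £132.89: sports equipment, buyer-exempt → 0% → £0.00
Subtotal = £295.82; tax = £4.88; total due = £300.70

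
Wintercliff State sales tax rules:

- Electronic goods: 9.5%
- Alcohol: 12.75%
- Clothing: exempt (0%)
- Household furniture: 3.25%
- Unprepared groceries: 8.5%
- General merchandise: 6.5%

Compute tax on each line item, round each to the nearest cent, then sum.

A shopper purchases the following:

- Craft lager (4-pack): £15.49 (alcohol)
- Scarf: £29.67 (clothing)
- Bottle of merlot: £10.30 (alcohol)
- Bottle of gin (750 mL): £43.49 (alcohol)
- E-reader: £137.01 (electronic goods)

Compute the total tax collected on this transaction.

£21.84

Craft lager (4-pack) £15.49: alcohol → 12.75% → £1.97
Scarf £29.67: clothing → 0% → £0.00
Bottle of merlot £10.30: alcohol → 12.75% → £1.31
Bottle of gin (750 mL) £43.49: alcohol → 12.75% → £5.54
E-reader £137.01: electronic goods → 9.5% → £13.02
Total tax = £1.97 + £1.31 + £5.54 + £13.02 = £21.84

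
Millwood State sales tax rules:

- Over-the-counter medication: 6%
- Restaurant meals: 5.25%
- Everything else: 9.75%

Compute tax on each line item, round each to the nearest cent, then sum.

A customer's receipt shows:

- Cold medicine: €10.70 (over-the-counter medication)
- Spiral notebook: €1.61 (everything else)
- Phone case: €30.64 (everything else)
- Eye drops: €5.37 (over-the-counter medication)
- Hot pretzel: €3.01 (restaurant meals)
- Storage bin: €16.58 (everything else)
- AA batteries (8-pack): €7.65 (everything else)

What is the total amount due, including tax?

Cold medicine €10.70: over-the-counter medication → 6% → €0.64
Spiral notebook €1.61: everything else → 9.75% → €0.16
Phone case €30.64: everything else → 9.75% → €2.99
Eye drops €5.37: over-the-counter medication → 6% → €0.32
Hot pretzel €3.01: restaurant meals → 5.25% → €0.16
Storage bin €16.58: everything else → 9.75% → €1.62
AA batteries (8-pack) €7.65: everything else → 9.75% → €0.75
Subtotal = €75.56; tax = €6.64; total due = €82.20

€82.20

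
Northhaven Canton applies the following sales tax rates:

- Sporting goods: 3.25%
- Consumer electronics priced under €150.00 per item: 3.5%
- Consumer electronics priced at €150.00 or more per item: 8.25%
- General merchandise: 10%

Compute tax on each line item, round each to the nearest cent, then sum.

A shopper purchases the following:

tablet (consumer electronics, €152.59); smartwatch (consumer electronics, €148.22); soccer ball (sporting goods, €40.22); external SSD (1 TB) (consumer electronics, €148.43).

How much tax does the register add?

€24.29

Tablet €152.59: consumer electronics, €150.00 or more → 8.25% → €12.59
Smartwatch €148.22: consumer electronics, under €150.00 → 3.5% → €5.19
Soccer ball €40.22: sporting goods → 3.25% → €1.31
External SSD (1 TB) €148.43: consumer electronics, under €150.00 → 3.5% → €5.20
Total tax = €12.59 + €5.19 + €1.31 + €5.20 = €24.29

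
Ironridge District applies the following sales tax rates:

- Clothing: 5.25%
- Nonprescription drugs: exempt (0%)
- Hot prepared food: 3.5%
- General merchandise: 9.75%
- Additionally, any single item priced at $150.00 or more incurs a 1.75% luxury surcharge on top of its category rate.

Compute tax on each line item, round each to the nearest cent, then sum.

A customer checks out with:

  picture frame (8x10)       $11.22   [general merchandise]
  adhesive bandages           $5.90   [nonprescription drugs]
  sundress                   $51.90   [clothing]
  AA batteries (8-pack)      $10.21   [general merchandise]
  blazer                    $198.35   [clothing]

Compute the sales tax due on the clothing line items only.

$16.60

Sundress $51.90: clothing → 5.25% → $2.72
Blazer $198.35: clothing → 5.25% + 1.75% surcharge = 7% → $13.88
Tax on clothing = $2.72 + $13.88 = $16.60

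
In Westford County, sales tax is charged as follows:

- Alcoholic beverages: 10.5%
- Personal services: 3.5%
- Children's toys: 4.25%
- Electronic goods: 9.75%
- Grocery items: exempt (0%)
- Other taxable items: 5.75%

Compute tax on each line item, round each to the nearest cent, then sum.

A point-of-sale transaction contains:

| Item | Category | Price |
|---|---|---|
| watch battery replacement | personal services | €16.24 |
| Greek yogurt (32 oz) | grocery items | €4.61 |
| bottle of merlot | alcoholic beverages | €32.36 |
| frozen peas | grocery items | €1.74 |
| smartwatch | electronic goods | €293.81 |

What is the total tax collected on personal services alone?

Watch battery replacement €16.24: personal services → 3.5% → €0.57
Tax on personal services = €0.57

€0.57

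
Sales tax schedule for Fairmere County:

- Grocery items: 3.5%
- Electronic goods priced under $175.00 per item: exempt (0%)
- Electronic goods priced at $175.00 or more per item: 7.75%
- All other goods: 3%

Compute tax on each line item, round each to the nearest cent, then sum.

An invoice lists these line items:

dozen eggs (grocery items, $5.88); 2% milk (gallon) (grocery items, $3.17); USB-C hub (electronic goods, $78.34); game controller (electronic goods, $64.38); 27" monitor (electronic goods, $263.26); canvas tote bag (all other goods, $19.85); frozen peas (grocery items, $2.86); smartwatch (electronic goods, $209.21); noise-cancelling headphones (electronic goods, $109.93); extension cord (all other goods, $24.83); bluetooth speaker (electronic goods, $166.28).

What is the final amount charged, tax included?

Dozen eggs $5.88: grocery items → 3.5% → $0.21
2% milk (gallon) $3.17: grocery items → 3.5% → $0.11
USB-C hub $78.34: electronic goods, under $175.00 → 0% → $0.00
Game controller $64.38: electronic goods, under $175.00 → 0% → $0.00
27" monitor $263.26: electronic goods, $175.00 or more → 7.75% → $20.40
Canvas tote bag $19.85: all other goods → 3% → $0.60
Frozen peas $2.86: grocery items → 3.5% → $0.10
Smartwatch $209.21: electronic goods, $175.00 or more → 7.75% → $16.21
Noise-cancelling headphones $109.93: electronic goods, under $175.00 → 0% → $0.00
Extension cord $24.83: all other goods → 3% → $0.74
Bluetooth speaker $166.28: electronic goods, under $175.00 → 0% → $0.00
Subtotal = $947.99; tax = $38.37; total due = $986.36

$986.36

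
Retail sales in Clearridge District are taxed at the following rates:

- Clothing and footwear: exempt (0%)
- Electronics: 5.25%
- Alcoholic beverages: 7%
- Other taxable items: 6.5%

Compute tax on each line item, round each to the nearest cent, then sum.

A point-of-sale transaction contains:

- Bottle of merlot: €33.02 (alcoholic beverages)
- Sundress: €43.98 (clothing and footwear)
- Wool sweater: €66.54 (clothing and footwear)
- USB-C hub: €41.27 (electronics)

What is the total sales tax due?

Bottle of merlot €33.02: alcoholic beverages → 7% → €2.31
Sundress €43.98: clothing and footwear → 0% → €0.00
Wool sweater €66.54: clothing and footwear → 0% → €0.00
USB-C hub €41.27: electronics → 5.25% → €2.17
Total tax = €2.31 + €2.17 = €4.48

€4.48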